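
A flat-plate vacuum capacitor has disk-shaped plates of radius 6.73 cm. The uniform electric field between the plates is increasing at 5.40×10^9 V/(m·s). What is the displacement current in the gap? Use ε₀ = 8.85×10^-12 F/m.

6.80×10^-4 A

I_d = ε₀ A (dE/dt) = (8.85×10^-12)(0.01423 m²)(5.40×10^9) = 6.80×10^-4 A.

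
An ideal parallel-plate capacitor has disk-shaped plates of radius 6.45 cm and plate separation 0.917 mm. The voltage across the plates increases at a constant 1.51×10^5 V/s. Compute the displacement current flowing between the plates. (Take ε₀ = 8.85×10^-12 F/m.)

C = ε₀A/d = (8.85×10^-12)(0.01307)/(9.17×10^-4) = 1.261×10^-10 F.
I_d = C dV/dt = (1.261×10^-10)(1.51×10^5) = 1.90×10^-5 A.

1.90×10^-5 A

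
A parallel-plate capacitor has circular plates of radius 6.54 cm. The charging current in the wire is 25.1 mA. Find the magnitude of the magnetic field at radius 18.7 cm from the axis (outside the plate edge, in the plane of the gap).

2.68×10^-8 T

By continuity the displacement current in the gap matches the conduction current: I_d = 0.0251 A.
For r ≥ R the full I_d is enclosed: B = μ₀ I_d/(2πr) = (4π×10^-7)(0.0251)/(2π·0.187) = 2.68×10^-8 T.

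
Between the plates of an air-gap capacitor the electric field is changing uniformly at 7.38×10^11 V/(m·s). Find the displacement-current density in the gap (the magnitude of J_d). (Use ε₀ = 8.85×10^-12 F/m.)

The displacement-current density is ε₀ ∂E/∂t = (8.85×10^-12)(7.38×10^11) = 6.53 A/m².

6.53 A/m²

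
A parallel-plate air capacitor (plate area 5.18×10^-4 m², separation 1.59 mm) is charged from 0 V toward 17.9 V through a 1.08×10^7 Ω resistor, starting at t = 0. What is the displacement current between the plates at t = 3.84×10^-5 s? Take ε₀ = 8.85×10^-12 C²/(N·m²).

4.83×10^-7 A

C = ε₀A/d = (8.85×10^-12)(5.18×10^-4)/(1.59×10^-3) = 2.883×10^-12 F, so τ = RC = 3.114×10^-5 s.
The conduction current is I(t) = (V₀/R) e^(−t/τ), and the displacement current between the plates equals it.
t/τ = 1.233; I_d = (17.9/1.08×10^7) · e^(−1.233) = (1.657×10^-6)(0.2914) = 4.83×10^-7 A.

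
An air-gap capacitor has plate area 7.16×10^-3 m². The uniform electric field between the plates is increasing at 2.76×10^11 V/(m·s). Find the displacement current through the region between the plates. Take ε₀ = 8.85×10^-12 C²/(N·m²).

With a uniform field, Φ_E = EA, so I_d = ε₀ A dE/dt = 0.0175 A.

0.0175 A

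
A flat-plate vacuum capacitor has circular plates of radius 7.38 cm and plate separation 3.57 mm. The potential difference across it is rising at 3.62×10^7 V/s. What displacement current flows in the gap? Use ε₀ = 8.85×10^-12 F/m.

1.54×10^-3 A

The displacement current equals the charging current C dV/dt. With C = ε₀A/d = (8.85×10^-12)(0.01711)/(3.57×10^-3) = 4.242×10^-11 F, I_d = (4.242×10^-11)(3.62×10^7) = 1.54×10^-3 A.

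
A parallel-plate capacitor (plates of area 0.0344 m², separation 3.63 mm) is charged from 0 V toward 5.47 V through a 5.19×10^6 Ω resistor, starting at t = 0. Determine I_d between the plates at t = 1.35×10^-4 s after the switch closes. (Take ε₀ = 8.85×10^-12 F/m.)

C = ε₀A/d = (8.85×10^-12)(0.0344)/(3.63×10^-3) = 8.387×10^-11 F, so τ = RC = 4.353×10^-4 s.
The conduction current is I(t) = (V₀/R) e^(−t/τ), and the displacement current between the plates equals it.
t/τ = 0.3101; I_d = (5.47/5.19×10^6) · e^(−0.3101) = (1.054×10^-6)(0.7334) = 7.73×10^-7 A.

7.73×10^-7 A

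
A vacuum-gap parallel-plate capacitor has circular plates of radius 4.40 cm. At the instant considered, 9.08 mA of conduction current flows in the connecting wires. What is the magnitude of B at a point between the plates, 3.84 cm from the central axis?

No conduction current crosses the gap, so I_d there equals the 9.08×10^-3 A in the leads.
∮B·dl = μ₀ I_d,enc with I_d,enc = I_d r²/R² = 6.916×10^-3 A; so B = μ₀ I_d,enc/(2πr) = 3.60×10^-8 T.

3.60×10^-8 T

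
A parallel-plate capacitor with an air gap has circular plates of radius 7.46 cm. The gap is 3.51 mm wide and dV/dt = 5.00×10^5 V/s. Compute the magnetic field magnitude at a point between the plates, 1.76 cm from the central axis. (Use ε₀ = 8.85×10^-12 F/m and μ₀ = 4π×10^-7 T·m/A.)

I_d = C dV/dt with C = ε₀πR²/d = 4.407×10^-11 F, so I_d = (4.407×10^-11)(5.00×10^5) = 2.204×10^-5 A.
∮B·dl = μ₀ I_d,enc with I_d,enc = I_d r²/R² = 1.227×10^-6 A; so B = μ₀ I_d,enc/(2πr) = 1.39×10^-11 T.

1.39×10^-11 T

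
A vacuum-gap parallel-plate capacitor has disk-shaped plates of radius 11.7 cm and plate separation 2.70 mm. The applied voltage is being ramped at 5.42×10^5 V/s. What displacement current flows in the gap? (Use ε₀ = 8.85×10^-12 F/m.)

7.64×10^-5 A

The displacement current equals the charging current C dV/dt. With C = ε₀A/d = (8.85×10^-12)(0.04301)/(2.70×10^-3) = 1.410×10^-10 F, I_d = (1.410×10^-10)(5.42×10^5) = 7.64×10^-5 A.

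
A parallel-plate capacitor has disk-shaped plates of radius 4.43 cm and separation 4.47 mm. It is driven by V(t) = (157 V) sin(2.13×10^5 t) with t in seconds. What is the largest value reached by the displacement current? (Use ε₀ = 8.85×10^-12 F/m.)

The displacement current equals the conduction current C dV/dt, which peaks at C V₀ ω.
With C = ε₀A/d = (8.85×10^-12)(6.165×10^-3)/(4.47×10^-3) = 1.221×10^-11 F and ω = 2.13×10^5 rad/s, I_d,max = (1.221×10^-11)(157)(2.13×10^5) = 4.08×10^-4 A.

4.08×10^-4 A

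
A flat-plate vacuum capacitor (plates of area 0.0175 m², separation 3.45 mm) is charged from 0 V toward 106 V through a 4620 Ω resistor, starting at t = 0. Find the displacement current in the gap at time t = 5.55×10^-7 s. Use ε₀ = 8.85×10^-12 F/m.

1.58×10^-3 A

C = ε₀A/d = (8.85×10^-12)(0.0175)/(3.45×10^-3) = 4.489×10^-11 F, so τ = RC = 2.074×10^-7 s.
The conduction current is I(t) = (V₀/R) e^(−t/τ), and the displacement current between the plates equals it.
t/τ = 2.676; I_d = (106/4620) · e^(−2.676) = (0.02294)(0.06884) = 1.58×10^-3 A.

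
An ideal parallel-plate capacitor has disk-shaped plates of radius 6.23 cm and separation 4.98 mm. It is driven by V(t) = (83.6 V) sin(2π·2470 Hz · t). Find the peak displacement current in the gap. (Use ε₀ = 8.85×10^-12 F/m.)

2.81×10^-5 A

(dE/dt)_max = V₀ω/d = 2.605×10^8 V/(m·s); ω = 2πf = 1.552×10^4 rad/s.
I_d,max = ε₀ A (dE/dt)_max = (8.85×10^-12)(0.01219)(2.605×10^8) = 2.81×10^-5 A.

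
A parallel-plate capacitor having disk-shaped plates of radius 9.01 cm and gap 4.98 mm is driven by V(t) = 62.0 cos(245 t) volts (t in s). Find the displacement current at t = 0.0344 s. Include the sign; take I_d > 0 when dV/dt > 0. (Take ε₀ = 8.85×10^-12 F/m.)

-5.78×10^-7 A

dE/dt = (V₀ω/d)·−sin(ωt) with ωt = 8.428 rad: (62.0)(245)(-0.8397)/(4.98×10^-3) = -2.561×10^6 V/(m·s).
I_d = ε₀ A dE/dt = (8.85×10^-12)(0.02550)(-2.561×10^6) = -5.78×10^-7 A.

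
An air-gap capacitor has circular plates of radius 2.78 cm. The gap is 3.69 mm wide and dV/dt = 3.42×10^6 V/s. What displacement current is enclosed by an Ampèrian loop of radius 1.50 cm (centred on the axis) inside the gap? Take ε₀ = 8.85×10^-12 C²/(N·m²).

5.80×10^-6 A

dE/dt = (dV/dt)/d = 9.268×10^8 V/(m·s); I_d = ε₀(πR²)(dE/dt) = (8.85×10^-12)(2.428×10^-3)(9.268×10^8) = 1.991×10^-5 A.
Through an area πr² the displacement current is I_d·(πr²/πR²) = I_d (r/R)² = 5.80×10^-6 A.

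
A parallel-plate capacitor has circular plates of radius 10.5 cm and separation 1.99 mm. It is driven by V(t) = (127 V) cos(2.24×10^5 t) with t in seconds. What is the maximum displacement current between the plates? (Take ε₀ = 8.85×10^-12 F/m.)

4.38×10^-3 A

(dE/dt)_max = V₀ω/d = 1.430×10^10 V/(m·s); ω = 2.24×10^5 rad/s.
I_d,max = ε₀ A (dE/dt)_max = (8.85×10^-12)(0.03464)(1.430×10^10) = 4.38×10^-3 A.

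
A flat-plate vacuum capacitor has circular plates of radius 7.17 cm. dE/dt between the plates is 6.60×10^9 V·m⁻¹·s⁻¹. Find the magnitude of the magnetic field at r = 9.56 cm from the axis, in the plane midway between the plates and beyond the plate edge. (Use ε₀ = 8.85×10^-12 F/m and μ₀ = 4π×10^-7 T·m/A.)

Through the whole plate area (πR² = 0.01615 m²), I_d = ε₀ πR² dE/dt = 9.433×10^-4 A.
With r > R the enclosed displacement current is the full I_d; B = μ₀ I_d / (2πr) = 1.97×10^-9 T.

1.97×10^-9 T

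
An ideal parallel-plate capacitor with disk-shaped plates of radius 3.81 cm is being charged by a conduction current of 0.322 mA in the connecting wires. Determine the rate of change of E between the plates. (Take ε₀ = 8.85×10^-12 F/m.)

Charge continuity gives I_d = I = 3.22×10^-4 A between the plates.
Then dE/dt = I_d/(ε₀A) = 7.98×10^9 V/(m·s).

7.98×10^9 V/(m·s)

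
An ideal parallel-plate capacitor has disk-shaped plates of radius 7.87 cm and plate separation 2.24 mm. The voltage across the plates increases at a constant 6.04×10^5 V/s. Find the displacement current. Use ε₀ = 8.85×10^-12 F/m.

4.64×10^-5 A

E = V/d so dE/dt = (dV/dt)/d = 2.696×10^8 V/(m·s), and I_d = ε₀ A dE/dt = (8.85×10^-12)(0.01946)(2.696×10^8) = 4.64×10^-5 A.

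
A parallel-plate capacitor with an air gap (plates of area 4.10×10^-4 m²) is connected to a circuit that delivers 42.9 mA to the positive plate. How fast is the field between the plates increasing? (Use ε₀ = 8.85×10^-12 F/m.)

1.18×10^13 V/(m·s)

By continuity, I_d in the gap equals the 42.9 mA flowing in the wire.
Inverting I_d = ε₀ A dE/dt gives dE/dt = 0.0429 / (8.85×10^-12 · 4.10×10^-4) = 1.18×10^13 V/(m·s).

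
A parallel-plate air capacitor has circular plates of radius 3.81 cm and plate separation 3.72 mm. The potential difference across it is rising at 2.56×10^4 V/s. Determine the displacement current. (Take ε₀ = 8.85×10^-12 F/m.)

E = V/d so dE/dt = (dV/dt)/d = 6.882×10^6 V/(m·s), and I_d = ε₀ A dE/dt = (8.85×10^-12)(4.560×10^-3)(6.882×10^6) = 2.78×10^-7 A.

2.78×10^-7 A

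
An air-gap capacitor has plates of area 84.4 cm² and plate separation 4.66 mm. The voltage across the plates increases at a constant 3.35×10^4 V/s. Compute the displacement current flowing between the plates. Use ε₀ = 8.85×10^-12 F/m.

E = V/d so dE/dt = (dV/dt)/d = 7.189×10^6 V/(m·s), and I_d = ε₀ A dE/dt = (8.85×10^-12)(8.44×10^-3)(7.189×10^6) = 5.37×10^-7 A.

5.37×10^-7 A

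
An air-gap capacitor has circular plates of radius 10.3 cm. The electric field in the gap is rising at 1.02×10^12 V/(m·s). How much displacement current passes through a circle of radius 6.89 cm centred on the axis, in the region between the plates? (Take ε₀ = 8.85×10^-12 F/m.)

Total displacement current: I_d = ε₀(πR²)(dE/dt) = (8.85×10^-12)(0.03333)(1.02×10^12) = 0.3009 A.
Through an area πr² the displacement current is I_d·(πr²/πR²) = I_d (r/R)² = 0.135 A.

0.135 A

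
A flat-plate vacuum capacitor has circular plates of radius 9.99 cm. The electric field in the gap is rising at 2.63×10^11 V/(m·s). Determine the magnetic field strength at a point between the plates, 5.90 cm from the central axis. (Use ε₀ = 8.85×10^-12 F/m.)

I_d = ε₀ dΦ_E/dt = ε₀ πR² (dE/dt) = (8.85×10^-12)(0.03135)(2.63×10^11) = 0.07297 A through the full plate area.
An Ampèrian loop of radius r encloses a fraction (r/R)² of I_d. Then B·2πr = μ₀ I_d (r/R)², giving B = μ₀ I_d r/(2πR²) = 8.63×10^-8 T.

8.63×10^-8 T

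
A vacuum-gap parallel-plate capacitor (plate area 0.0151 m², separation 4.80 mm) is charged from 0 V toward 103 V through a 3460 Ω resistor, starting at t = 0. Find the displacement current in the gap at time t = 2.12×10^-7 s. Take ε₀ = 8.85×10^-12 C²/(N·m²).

3.30×10^-3 A

C = ε₀A/d = (8.85×10^-12)(0.0151)/(4.80×10^-3) = 2.784×10^-11 F and τ = RC = 9.633×10^-8 s. I_d in the gap equals the RC charging current.
I_d(t) = (V₀/R) e^(−t/τ) = 0.02977 · e^(−2.201) = 3.30×10^-3 A.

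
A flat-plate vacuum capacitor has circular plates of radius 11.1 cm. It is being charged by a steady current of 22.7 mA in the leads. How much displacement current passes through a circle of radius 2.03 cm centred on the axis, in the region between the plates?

7.59×10^-4 A

By continuity the displacement current in the gap matches the conduction current: I_d = 0.0227 A.
Through an area πr² the displacement current is I_d·(πr²/πR²) = I_d (r/R)² = 7.59×10^-4 A.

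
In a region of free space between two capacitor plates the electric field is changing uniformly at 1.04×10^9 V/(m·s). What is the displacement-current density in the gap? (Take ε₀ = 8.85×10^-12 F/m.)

9.20×10^-3 A/m²

The displacement-current density is ε₀ ∂E/∂t = (8.85×10^-12)(1.04×10^9) = 9.20×10^-3 A/m².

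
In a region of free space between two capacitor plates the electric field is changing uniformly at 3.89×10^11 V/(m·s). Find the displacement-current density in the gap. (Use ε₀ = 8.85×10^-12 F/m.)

3.44 A/m²

J_d = ε₀ ∂E/∂t, so J_d = 3.44 A/m².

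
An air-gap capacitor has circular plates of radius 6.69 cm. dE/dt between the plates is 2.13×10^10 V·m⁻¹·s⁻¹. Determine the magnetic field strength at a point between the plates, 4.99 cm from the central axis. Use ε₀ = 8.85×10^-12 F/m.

5.91×10^-9 T

Total displacement current: I_d = ε₀(πR²)(dE/dt) = (8.85×10^-12)(0.01406)(2.13×10^10) = 2.650×10^-3 A.
∮B·dl = μ₀ I_d,enc with I_d,enc = I_d r²/R² = 1.474×10^-3 A; so B = μ₀ I_d,enc/(2πr) = 5.91×10^-9 T.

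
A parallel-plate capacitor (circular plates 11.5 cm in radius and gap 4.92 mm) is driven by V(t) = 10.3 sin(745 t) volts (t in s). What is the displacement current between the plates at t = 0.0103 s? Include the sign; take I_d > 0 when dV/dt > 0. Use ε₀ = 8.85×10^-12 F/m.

1.03×10^-7 A

C = ε₀A/d = (8.85×10^-12)(0.04155)/(4.92×10^-3) = 7.474×10^-11 F. dV/dt = V₀ω·cos(ωt); at ωt = 7.6735 rad this factor is 0.1795.
I_d = C dV/dt = (7.474×10^-11)(10.3)(745)(0.1795) = 1.03×10^-7 A.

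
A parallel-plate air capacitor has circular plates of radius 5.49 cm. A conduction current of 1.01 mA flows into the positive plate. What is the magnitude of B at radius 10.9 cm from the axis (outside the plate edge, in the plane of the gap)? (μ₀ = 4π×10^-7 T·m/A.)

No conduction current crosses the gap, so I_d there equals the 1.01×10^-3 A in the leads.
With r > R the enclosed displacement current is the full I_d; B = μ₀ I_d / (2πr) = 1.85×10^-9 T.

1.85×10^-9 T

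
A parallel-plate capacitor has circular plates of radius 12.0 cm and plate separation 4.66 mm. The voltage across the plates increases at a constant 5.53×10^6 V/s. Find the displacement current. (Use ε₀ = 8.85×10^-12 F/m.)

The field between the plates is E = V/d, so dE/dt = (5.53×10^6)/(4.66×10^-3 m) = 1.187×10^9 V/(m·s).
I_d = ε₀ A (dE/dt) = (8.85×10^-12)(0.04524)(1.187×10^9) = 4.75×10^-4 A.

4.75×10^-4 A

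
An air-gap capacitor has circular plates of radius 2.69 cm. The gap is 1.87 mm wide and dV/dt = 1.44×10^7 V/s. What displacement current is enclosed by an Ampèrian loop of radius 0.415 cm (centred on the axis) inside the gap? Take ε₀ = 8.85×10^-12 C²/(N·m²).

With E = V/d, dE/dt = 7.701×10^9 V/(m·s) and πR² = 2.273×10^-3 m², giving I_d = ε₀ πR² dE/dt = 1.549×10^-4 A.
Through an area πr² the displacement current is I_d·(πr²/πR²) = I_d (r/R)² = 3.69×10^-6 A.

3.69×10^-6 A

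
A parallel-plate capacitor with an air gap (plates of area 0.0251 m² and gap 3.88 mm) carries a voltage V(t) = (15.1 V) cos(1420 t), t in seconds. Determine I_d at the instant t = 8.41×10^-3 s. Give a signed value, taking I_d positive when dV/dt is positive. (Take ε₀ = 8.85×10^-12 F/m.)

dV/dt = (15.1)(1420)·−sin(11.9422) = 1.253×10^4 V/s.
I_d = C dV/dt with C = ε₀A/d = (8.85×10^-12)(0.0251)/(3.88×10^-3) = 5.725×10^-11 F, so I_d = (5.725×10^-11)(1.253×10^4) = 7.17×10^-7 A.

7.17×10^-7 A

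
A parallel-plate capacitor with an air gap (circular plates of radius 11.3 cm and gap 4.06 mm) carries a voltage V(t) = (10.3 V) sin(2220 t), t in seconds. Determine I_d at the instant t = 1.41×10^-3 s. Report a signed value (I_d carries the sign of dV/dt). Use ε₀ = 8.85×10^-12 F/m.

dE/dt = (V₀ω/d)·cos(ωt) with ωt = 3.1302 rad: (10.3)(2220)(-0.9999)/(4.06×10^-3) = -5.631×10^6 V/(m·s).
I_d = ε₀ A dE/dt = (8.85×10^-12)(0.04011)(-5.631×10^6) = -2.00×10^-6 A.

-2.00×10^-6 A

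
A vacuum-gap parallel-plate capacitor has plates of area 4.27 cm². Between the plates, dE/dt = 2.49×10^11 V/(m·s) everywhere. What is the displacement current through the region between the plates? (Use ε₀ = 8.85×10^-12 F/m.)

I_d = ε₀ A (dE/dt) = (8.85×10^-12)(4.27×10^-4 m²)(2.49×10^11) = 9.41×10^-4 A.

9.41×10^-4 A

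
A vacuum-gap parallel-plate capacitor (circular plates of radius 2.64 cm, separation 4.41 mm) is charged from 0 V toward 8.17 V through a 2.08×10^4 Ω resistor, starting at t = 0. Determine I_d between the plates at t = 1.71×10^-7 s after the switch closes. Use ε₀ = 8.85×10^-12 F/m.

6.05×10^-5 A

With C = ε₀A/d = (8.85×10^-12)(2.190×10^-3)/(4.41×10^-3) = 4.395×10^-12 F, the time constant is τ = RC = 9.142×10^-8 s, so t/τ = 1.870 and e^(−t/τ) = 0.1541.
I_d = I_cond = (V₀/R) e^(−t/τ) = (3.928×10^-4)(0.1541) = 6.05×10^-5 A.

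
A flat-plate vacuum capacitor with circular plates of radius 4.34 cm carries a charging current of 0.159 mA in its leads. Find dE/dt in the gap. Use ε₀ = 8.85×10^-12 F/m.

3.04×10^9 V/(m·s)

Charge continuity gives I_d = I = 1.59×10^-4 A between the plates.
Inverting I_d = ε₀ A dE/dt gives dE/dt = 1.59×10^-4 / (8.85×10^-12 · 5.917×10^-3) = 3.04×10^9 V/(m·s).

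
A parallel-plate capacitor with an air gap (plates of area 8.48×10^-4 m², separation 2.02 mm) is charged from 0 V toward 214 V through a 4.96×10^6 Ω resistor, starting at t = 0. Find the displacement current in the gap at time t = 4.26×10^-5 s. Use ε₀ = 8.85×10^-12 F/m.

4.28×10^-6 A

With C = ε₀A/d = (8.85×10^-12)(8.48×10^-4)/(2.02×10^-3) = 3.715×10^-12 F, the time constant is τ = RC = 1.843×10^-5 s, so t/τ = 2.311 and e^(−t/τ) = 0.09916.
I_d = I_cond = (V₀/R) e^(−t/τ) = (4.315×10^-5)(0.09916) = 4.28×10^-6 A.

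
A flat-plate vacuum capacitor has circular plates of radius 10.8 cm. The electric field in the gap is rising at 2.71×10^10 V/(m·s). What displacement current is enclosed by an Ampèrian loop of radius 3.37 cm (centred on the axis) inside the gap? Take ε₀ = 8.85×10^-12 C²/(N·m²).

I_d = ε₀ dΦ_E/dt = ε₀ πR² (dE/dt) = (8.85×10^-12)(0.03664)(2.71×10^10) = 8.788×10^-3 A through the full plate area.
The field is uniform, so I_d,enc = I_d (r/R)² = (8.788×10^-3)(3.37/10.8)² = 8.56×10^-4 A.

8.56×10^-4 A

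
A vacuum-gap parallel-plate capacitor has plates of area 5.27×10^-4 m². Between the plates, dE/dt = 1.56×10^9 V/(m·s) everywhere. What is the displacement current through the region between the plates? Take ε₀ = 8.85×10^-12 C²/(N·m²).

The displacement current is ε₀ times dΦ_E/dt = ε₀ A dE/dt = (8.85×10^-12)(5.27×10^-4)(1.56×10^9) = 7.28×10^-6 A.

7.28×10^-6 A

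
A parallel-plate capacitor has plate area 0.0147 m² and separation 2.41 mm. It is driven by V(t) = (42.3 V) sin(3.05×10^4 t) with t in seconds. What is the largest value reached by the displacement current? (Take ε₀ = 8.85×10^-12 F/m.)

(dE/dt)_max = V₀ω/d = 5.353×10^8 V/(m·s); ω = 3.05×10^4 rad/s.
I_d,max = ε₀ A (dE/dt)_max = (8.85×10^-12)(0.0147)(5.353×10^8) = 6.96×10^-5 A.

6.96×10^-5 A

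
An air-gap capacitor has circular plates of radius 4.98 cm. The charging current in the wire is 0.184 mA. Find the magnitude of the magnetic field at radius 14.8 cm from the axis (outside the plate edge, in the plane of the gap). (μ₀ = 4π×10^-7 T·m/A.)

2.49×10^-10 T

Between the plates the displacement current equals the wire current: I_d = 0.184 mA = 1.84×10^-4 A.
With r > R the enclosed displacement current is the full I_d; B = μ₀ I_d / (2πr) = 2.49×10^-10 T.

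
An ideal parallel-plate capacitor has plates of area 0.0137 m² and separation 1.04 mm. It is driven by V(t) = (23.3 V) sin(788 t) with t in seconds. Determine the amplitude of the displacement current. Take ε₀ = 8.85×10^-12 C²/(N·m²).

2.14×10^-6 A

C = ε₀A/d = (8.85×10^-12)(0.0137)/(1.04×10^-3) = 1.166×10^-10 F; ω = 788 rad/s.
I_d = C dV/dt, so |I_d|_max = C V₀ ω = (1.166×10^-10)(23.3)(788) = 2.14×10^-6 A.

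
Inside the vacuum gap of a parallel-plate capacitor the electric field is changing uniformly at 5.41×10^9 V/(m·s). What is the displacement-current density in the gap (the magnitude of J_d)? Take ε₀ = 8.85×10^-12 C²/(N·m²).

J_d = ε₀ ∂E/∂t, so J_d = 0.0479 A/m².

0.0479 A/m²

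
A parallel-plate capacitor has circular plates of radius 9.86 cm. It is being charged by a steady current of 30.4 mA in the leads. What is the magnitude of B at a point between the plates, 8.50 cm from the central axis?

5.32×10^-8 T

Between the plates the displacement current equals the wire current: I_d = 30.4 mA = 0.0304 A.
For r < R the Ampère–Maxwell law gives B(2πr) = μ₀ I_d (r²/R²), so B = μ₀ I_d r/(2πR²) = (4π×10^-7)(0.0304)(0.0850)/(2π·0.0986²) = 5.32×10^-8 T.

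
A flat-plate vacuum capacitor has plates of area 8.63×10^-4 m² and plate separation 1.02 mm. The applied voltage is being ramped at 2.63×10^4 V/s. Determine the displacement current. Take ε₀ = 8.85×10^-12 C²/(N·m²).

1.97×10^-7 A

E = V/d so dE/dt = (dV/dt)/d = 2.578×10^7 V/(m·s), and I_d = ε₀ A dE/dt = (8.85×10^-12)(8.63×10^-4)(2.578×10^7) = 1.97×10^-7 A.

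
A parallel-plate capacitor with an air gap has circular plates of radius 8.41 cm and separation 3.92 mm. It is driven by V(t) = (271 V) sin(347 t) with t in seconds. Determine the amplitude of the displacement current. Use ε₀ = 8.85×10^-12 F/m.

4.72×10^-6 A

(dE/dt)_max = V₀ω/d = 2.399×10^7 V/(m·s); ω = 347 rad/s.
I_d,max = ε₀ A (dE/dt)_max = (8.85×10^-12)(0.02222)(2.399×10^7) = 4.72×10^-6 A.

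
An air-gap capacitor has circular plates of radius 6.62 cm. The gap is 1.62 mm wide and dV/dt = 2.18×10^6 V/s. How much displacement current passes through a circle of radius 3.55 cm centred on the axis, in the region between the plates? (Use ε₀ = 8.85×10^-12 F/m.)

dE/dt = (dV/dt)/d = 1.346×10^9 V/(m·s); I_d = ε₀(πR²)(dE/dt) = (8.85×10^-12)(0.01377)(1.346×10^9) = 1.640×10^-4 A.
The field is uniform, so I_d,enc = I_d (r/R)² = (1.640×10^-4)(3.55/6.62)² = 4.72×10^-5 A.

4.72×10^-5 A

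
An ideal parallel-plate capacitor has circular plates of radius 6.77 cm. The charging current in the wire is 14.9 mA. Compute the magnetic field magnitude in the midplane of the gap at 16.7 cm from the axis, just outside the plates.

Between the plates the displacement current equals the wire current: I_d = 14.9 mA = 0.0149 A.
With r > R the enclosed displacement current is the full I_d; B = μ₀ I_d / (2πr) = 1.78×10^-8 T.

1.78×10^-8 T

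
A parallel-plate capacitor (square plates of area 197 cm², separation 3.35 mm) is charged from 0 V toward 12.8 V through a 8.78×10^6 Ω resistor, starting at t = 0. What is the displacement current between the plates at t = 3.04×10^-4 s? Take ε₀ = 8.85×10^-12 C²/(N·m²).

C = ε₀A/d = (8.85×10^-12)(0.0197)/(3.35×10^-3) = 5.204×10^-11 F, so τ = RC = 4.569×10^-4 s.
The conduction current is I(t) = (V₀/R) e^(−t/τ), and the displacement current between the plates equals it.
t/τ = 0.6654; I_d = (12.8/8.78×10^6) · e^(−0.6654) = (1.458×10^-6)(0.5141) = 7.50×10^-7 A.

7.50×10^-7 A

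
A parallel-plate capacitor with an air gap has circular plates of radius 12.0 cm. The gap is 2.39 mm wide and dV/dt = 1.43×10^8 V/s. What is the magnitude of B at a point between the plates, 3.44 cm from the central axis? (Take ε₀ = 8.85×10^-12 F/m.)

1.14×10^-8 T

dE/dt = (dV/dt)/d = 5.983×10^10 V/(m·s); I_d = ε₀(πR²)(dE/dt) = (8.85×10^-12)(0.04524)(5.983×10^10) = 0.02395 A.
∮B·dl = μ₀ I_d,enc with I_d,enc = I_d r²/R² = 1.968×10^-3 A; so B = μ₀ I_d,enc/(2πr) = 1.14×10^-8 T.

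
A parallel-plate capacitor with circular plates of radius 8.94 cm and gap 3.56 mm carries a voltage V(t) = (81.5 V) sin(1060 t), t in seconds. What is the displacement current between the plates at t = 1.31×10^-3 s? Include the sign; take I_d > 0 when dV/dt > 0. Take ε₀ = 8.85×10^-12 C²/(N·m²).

9.77×10^-7 A

C = ε₀A/d = (8.85×10^-12)(0.02511)/(3.56×10^-3) = 6.242×10^-11 F. dV/dt = V₀ω·cos(ωt); at ωt = 1.3886 rad this factor is 0.1812.
I_d = C dV/dt = (6.242×10^-11)(81.5)(1060)(0.1812) = 9.77×10^-7 A.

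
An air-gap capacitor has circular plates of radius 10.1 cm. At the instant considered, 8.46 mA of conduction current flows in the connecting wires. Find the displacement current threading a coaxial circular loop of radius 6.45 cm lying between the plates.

No conduction current crosses the gap, so I_d there equals the 8.46×10^-3 A in the leads.
Through an area πr² the displacement current is I_d·(πr²/πR²) = I_d (r/R)² = 3.45×10^-3 A.

3.45×10^-3 A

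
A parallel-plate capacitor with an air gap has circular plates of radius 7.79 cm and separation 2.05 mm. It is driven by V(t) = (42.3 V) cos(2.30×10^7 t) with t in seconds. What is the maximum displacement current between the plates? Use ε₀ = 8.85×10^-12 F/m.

C = ε₀A/d = (8.85×10^-12)(0.01906)/(2.05×10^-3) = 8.228×10^-11 F; ω = 2.30×10^7 rad/s.
I_d = C dV/dt, so |I_d|_max = C V₀ ω = (8.228×10^-11)(42.3)(2.30×10^7) = 0.0801 A.

0.0801 A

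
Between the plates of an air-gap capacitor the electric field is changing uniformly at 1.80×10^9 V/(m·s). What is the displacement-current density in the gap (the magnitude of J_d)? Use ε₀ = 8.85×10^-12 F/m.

0.0159 A/m²

The displacement-current density is ε₀ ∂E/∂t = (8.85×10^-12)(1.80×10^9) = 0.0159 A/m².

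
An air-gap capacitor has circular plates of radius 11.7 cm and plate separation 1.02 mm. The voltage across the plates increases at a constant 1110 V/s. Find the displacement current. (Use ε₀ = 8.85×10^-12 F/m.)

E = V/d so dE/dt = (dV/dt)/d = 1.088×10^6 V/(m·s), and I_d = ε₀ A dE/dt = (8.85×10^-12)(0.04301)(1.088×10^6) = 4.14×10^-7 A.

4.14×10^-7 A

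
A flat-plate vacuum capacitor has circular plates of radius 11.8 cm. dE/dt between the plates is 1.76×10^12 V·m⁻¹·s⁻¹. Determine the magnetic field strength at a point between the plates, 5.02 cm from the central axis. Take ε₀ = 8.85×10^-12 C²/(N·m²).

Total displacement current: I_d = ε₀(πR²)(dE/dt) = (8.85×10^-12)(0.04374)(1.76×10^12) = 0.6813 A.
For r < R the Ampère–Maxwell law gives B(2πr) = μ₀ I_d (r²/R²), so B = μ₀ I_d r/(2πR²) = (4π×10^-7)(0.6813)(0.0502)/(2π·0.118²) = 4.91×10^-7 T.

4.91×10^-7 T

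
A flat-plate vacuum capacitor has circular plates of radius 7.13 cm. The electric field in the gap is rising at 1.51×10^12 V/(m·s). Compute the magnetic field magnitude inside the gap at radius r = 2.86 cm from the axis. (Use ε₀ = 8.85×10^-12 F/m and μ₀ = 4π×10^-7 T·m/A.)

I_d = ε₀ dΦ_E/dt = ε₀ πR² (dE/dt) = (8.85×10^-12)(0.01597)(1.51×10^12) = 0.2134 A through the full plate area.
An Ampèrian loop of radius r encloses a fraction (r/R)² of I_d. Then B·2πr = μ₀ I_d (r/R)², giving B = μ₀ I_d r/(2πR²) = 2.40×10^-7 T.

2.40×10^-7 T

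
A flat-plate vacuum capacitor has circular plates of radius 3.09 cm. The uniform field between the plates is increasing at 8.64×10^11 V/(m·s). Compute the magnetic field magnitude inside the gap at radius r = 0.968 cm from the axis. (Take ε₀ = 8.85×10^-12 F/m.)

Total displacement current: I_d = ε₀(πR²)(dE/dt) = (8.85×10^-12)(3.000×10^-3)(8.64×10^11) = 0.02294 A.
For r < R the Ampère–Maxwell law gives B(2πr) = μ₀ I_d (r²/R²), so B = μ₀ I_d r/(2πR²) = (4π×10^-7)(0.02294)(9.68×10^-3)/(2π·0.0309²) = 4.65×10^-8 T.

4.65×10^-8 T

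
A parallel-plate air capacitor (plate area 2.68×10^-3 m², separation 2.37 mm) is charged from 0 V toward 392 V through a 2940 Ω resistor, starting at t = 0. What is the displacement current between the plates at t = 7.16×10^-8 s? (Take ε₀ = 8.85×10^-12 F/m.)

C = ε₀A/d = (8.85×10^-12)(2.68×10^-3)/(2.37×10^-3) = 1.001×10^-11 F, so τ = RC = 2.943×10^-8 s.
The conduction current is I(t) = (V₀/R) e^(−t/τ), and the displacement current between the plates equals it.
t/τ = 2.433; I_d = (392/2940) · e^(−2.433) = (0.1333)(0.08777) = 0.0117 A.

0.0117 A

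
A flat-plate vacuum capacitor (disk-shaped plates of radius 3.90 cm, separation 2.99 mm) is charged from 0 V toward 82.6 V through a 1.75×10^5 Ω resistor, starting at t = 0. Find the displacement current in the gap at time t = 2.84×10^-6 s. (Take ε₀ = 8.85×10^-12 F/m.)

1.50×10^-4 A

With C = ε₀A/d = (8.85×10^-12)(4.778×10^-3)/(2.99×10^-3) = 1.414×10^-11 F, the time constant is τ = RC = 2.475×10^-6 s, so t/τ = 1.147 and e^(−t/τ) = 0.3176.
I_d = I_cond = (V₀/R) e^(−t/τ) = (4.720×10^-4)(0.3176) = 1.50×10^-4 A.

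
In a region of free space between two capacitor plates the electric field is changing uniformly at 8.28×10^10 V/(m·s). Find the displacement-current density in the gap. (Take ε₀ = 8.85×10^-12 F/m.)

0.733 A/m²

J_d = ε₀ ∂E/∂t, so J_d = 0.733 A/m².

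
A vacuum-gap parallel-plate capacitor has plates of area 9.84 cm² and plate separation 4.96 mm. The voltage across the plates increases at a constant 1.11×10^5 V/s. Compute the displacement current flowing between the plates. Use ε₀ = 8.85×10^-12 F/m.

E = V/d so dE/dt = (dV/dt)/d = 2.238×10^7 V/(m·s), and I_d = ε₀ A dE/dt = (8.85×10^-12)(9.84×10^-4)(2.238×10^7) = 1.95×10^-7 A.

1.95×10^-7 A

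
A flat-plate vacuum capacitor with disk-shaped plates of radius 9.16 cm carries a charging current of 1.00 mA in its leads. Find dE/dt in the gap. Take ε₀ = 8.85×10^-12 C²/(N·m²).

The displacement current between the plates equals the conduction current, I_d = 1.00 mA.
Then dE/dt = I_d/(ε₀A) = 4.29×10^9 V/(m·s).

4.29×10^9 V/(m·s)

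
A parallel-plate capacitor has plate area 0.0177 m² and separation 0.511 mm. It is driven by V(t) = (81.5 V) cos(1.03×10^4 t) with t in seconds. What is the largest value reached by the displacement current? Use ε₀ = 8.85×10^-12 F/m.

2.57×10^-4 A

C = ε₀A/d = (8.85×10^-12)(0.0177)/(5.11×10^-4) = 3.065×10^-10 F; ω = 1.03×10^4 rad/s.
I_d = C dV/dt, so |I_d|_max = C V₀ ω = (3.065×10^-10)(81.5)(1.03×10^4) = 2.57×10^-4 A.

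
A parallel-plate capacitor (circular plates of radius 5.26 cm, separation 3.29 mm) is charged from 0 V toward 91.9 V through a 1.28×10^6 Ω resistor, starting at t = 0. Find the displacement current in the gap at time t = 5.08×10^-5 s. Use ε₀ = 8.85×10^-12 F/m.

C = ε₀A/d = (8.85×10^-12)(8.692×10^-3)/(3.29×10^-3) = 2.338×10^-11 F, so τ = RC = 2.993×10^-5 s.
The conduction current is I(t) = (V₀/R) e^(−t/τ), and the displacement current between the plates equals it.
t/τ = 1.697; I_d = (91.9/1.28×10^6) · e^(−1.697) = (7.180×10^-5)(0.1832) = 1.32×10^-5 A.

1.32×10^-5 A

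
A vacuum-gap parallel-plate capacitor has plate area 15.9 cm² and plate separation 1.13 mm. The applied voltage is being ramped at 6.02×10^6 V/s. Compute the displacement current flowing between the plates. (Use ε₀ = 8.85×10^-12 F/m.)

7.50×10^-5 A

The field between the plates is E = V/d, so dE/dt = (6.02×10^6)/(1.13×10^-3 m) = 5.327×10^9 V/(m·s).
I_d = ε₀ A (dE/dt) = (8.85×10^-12)(1.59×10^-3)(5.327×10^9) = 7.50×10^-5 A.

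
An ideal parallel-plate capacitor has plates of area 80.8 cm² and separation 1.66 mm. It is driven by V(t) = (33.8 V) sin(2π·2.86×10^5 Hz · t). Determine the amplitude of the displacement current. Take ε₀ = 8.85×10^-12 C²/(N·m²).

The displacement current equals the conduction current C dV/dt, which peaks at C V₀ ω.
With C = ε₀A/d = (8.85×10^-12)(8.08×10^-3)/(1.66×10^-3) = 4.308×10^-11 F and ω = 2πf = 1.797×10^6 rad/s, I_d,max = (4.308×10^-11)(33.8)(1.797×10^6) = 2.62×10^-3 A.

2.62×10^-3 A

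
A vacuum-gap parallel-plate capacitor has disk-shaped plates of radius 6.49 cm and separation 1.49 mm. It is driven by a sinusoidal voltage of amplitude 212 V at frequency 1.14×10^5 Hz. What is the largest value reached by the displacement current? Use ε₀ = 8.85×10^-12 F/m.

0.0119 A

The displacement current equals the conduction current C dV/dt, which peaks at C V₀ ω.
With C = ε₀A/d = (8.85×10^-12)(0.01323)/(1.49×10^-3) = 7.858×10^-11 F and ω = 2πf = 7.163×10^5 rad/s, I_d,max = (7.858×10^-11)(212)(7.163×10^5) = 0.0119 A.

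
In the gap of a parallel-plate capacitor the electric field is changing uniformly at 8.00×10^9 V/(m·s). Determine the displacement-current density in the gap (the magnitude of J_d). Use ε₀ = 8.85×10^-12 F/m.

J_d = ε₀ ∂E/∂t, so J_d = 0.0708 A/m².

0.0708 A/m²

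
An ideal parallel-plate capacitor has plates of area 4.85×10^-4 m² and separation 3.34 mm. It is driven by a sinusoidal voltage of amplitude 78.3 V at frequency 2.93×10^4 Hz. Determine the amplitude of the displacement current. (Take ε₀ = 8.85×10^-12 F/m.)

1.85×10^-5 A

The displacement current equals the conduction current C dV/dt, which peaks at C V₀ ω.
With C = ε₀A/d = (8.85×10^-12)(4.85×10^-4)/(3.34×10^-3) = 1.285×10^-12 F and ω = 2πf = 1.841×10^5 rad/s, I_d,max = (1.285×10^-12)(78.3)(1.841×10^5) = 1.85×10^-5 A.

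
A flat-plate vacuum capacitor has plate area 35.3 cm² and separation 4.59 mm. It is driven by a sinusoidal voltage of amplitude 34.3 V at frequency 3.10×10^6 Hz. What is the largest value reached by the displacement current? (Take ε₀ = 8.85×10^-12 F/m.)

C = ε₀A/d = (8.85×10^-12)(3.53×10^-3)/(4.59×10^-3) = 6.806×10^-12 F; ω = 2πf = 1.948×10^7 rad/s.
I_d = C dV/dt, so |I_d|_max = C V₀ ω = (6.806×10^-12)(34.3)(1.948×10^7) = 4.55×10^-3 A.

4.55×10^-3 A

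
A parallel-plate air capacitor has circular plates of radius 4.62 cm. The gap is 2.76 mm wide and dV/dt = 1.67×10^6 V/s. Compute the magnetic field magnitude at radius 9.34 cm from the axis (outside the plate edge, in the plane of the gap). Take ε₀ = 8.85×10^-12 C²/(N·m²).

With E = V/d, dE/dt = 6.051×10^8 V/(m·s) and πR² = 6.706×10^-3 m², giving I_d = ε₀ πR² dE/dt = 3.591×10^-5 A.
Outside the plates the loop encloses all of I_d, so B·2πr = μ₀ I_d and B = 7.69×10^-11 T.

7.69×10^-11 T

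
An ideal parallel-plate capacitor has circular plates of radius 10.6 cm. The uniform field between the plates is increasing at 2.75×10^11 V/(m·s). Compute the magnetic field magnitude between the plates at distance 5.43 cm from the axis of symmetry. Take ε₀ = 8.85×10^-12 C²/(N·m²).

8.30×10^-8 T

Through the whole plate area (πR² = 0.03530 m²), I_d = ε₀ πR² dE/dt = 0.08591 A.
For r < R the Ampère–Maxwell law gives B(2πr) = μ₀ I_d (r²/R²), so B = μ₀ I_d r/(2πR²) = (4π×10^-7)(0.08591)(0.0543)/(2π·0.106²) = 8.30×10^-8 T.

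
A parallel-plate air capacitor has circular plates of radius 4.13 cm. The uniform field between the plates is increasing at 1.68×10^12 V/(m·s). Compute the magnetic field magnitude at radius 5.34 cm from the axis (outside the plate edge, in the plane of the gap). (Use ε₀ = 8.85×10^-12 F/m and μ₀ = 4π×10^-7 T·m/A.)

2.98×10^-7 T

Total displacement current: I_d = ε₀(πR²)(dE/dt) = (8.85×10^-12)(5.359×10^-3)(1.68×10^12) = 0.07968 A.
For r ≥ R the full I_d is enclosed: B = μ₀ I_d/(2πr) = (4π×10^-7)(0.07968)/(2π·0.0534) = 2.98×10^-7 T.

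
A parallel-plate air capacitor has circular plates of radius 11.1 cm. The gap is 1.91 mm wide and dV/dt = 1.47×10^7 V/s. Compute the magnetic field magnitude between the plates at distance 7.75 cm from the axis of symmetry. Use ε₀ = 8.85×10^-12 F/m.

3.32×10^-9 T

With E = V/d, dE/dt = 7.696×10^9 V/(m·s) and πR² = 0.03871 m², giving I_d = ε₀ πR² dE/dt = 2.637×10^-3 A.
For r < R the Ampère–Maxwell law gives B(2πr) = μ₀ I_d (r²/R²), so B = μ₀ I_d r/(2πR²) = (4π×10^-7)(2.637×10^-3)(0.0775)/(2π·0.111²) = 3.32×10^-9 T.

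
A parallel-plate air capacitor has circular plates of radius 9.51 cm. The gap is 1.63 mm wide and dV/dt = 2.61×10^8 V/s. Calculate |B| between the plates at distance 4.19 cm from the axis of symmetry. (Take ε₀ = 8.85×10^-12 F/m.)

3.73×10^-8 T

I_d = C dV/dt with C = ε₀πR²/d = 1.543×10^-10 F, so I_d = (1.543×10^-10)(2.61×10^8) = 0.04027 A.
For r < R the Ampère–Maxwell law gives B(2πr) = μ₀ I_d (r²/R²), so B = μ₀ I_d r/(2πR²) = (4π×10^-7)(0.04027)(0.0419)/(2π·0.0951²) = 3.73×10^-8 T.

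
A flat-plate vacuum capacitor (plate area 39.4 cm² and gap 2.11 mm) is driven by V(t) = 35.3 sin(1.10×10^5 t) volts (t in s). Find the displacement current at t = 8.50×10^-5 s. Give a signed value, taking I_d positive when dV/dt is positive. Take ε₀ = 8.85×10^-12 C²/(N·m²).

dV/dt = (35.3)(1.10×10^5)·cos(9.35) = -3.872×10^6 V/s.
I_d = C dV/dt with C = ε₀A/d = (8.85×10^-12)(3.94×10^-3)/(2.11×10^-3) = 1.653×10^-11 F, so I_d = (1.653×10^-11)(-3.872×10^6) = -6.40×10^-5 A.

-6.40×10^-5 A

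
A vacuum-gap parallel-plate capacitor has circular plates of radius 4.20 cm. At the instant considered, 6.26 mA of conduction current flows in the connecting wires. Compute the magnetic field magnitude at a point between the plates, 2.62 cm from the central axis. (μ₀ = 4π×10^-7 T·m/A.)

1.86×10^-8 T

Between the plates the displacement current equals the wire current: I_d = 6.26 mA = 6.26×10^-3 A.
For r < R the Ampère–Maxwell law gives B(2πr) = μ₀ I_d (r²/R²), so B = μ₀ I_d r/(2πR²) = (4π×10^-7)(6.26×10^-3)(0.0262)/(2π·0.0420²) = 1.86×10^-8 T.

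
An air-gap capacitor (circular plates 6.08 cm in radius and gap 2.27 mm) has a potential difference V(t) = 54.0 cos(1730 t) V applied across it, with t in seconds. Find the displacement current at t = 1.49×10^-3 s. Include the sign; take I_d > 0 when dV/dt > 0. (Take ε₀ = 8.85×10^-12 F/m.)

-2.26×10^-6 A

C = ε₀A/d = (8.85×10^-12)(0.01161)/(2.27×10^-3) = 4.526×10^-11 F. dV/dt = V₀ω·−sin(ωt); at ωt = 2.5777 rad this factor is -0.5345.
I_d = C dV/dt = (4.526×10^-11)(54.0)(1730)(-0.5345) = -2.26×10^-6 A.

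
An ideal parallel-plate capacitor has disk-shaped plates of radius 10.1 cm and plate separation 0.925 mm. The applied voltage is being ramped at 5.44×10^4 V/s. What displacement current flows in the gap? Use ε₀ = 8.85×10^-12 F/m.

1.67×10^-5 A

The displacement current equals the charging current C dV/dt. With C = ε₀A/d = (8.85×10^-12)(0.03205)/(9.25×10^-4) = 3.066×10^-10 F, I_d = (3.066×10^-10)(5.44×10^4) = 1.67×10^-5 A.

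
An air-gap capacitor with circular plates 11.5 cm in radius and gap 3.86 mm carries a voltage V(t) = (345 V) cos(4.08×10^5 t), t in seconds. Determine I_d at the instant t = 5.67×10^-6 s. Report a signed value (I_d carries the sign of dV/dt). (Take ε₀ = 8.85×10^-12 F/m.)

-9.88×10^-3 A

C = ε₀A/d = (8.85×10^-12)(0.04155)/(3.86×10^-3) = 9.526×10^-11 F. dV/dt = V₀ω·−sin(ωt); at ωt = 2.31336 rad this factor is -0.7367.
I_d = C dV/dt = (9.526×10^-11)(345)(4.08×10^5)(-0.7367) = -9.88×10^-3 A.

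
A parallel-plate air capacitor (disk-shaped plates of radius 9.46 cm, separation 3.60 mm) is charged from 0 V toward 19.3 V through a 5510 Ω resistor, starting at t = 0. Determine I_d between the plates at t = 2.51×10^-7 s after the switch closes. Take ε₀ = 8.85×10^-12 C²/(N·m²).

C = ε₀A/d = (8.85×10^-12)(0.02811)/(3.60×10^-3) = 6.910×10^-11 F, so τ = RC = 3.807×10^-7 s.
The conduction current is I(t) = (V₀/R) e^(−t/τ), and the displacement current between the plates equals it.
t/τ = 0.6593; I_d = (19.3/5510) · e^(−0.6593) = (3.503×10^-3)(0.5172) = 1.81×10^-3 A.

1.81×10^-3 A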